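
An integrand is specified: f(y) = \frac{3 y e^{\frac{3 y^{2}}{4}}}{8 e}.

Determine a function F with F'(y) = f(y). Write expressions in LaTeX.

An antiderivative is F(y) = \frac{e^{\frac{3 y^{2}}{4} - 1}}{4}.

The substitution u = \frac{3 y^{2}}{4} - 1 works: f is exactly (dF/du)*(du/dy) for that inner function.
Check: d/dy[\frac{e^{\frac{3 y^{2}}{4} - 1}}{4}] = \frac{3 y e^{\frac{3 y^{2}}{4}}}{8 e} = f(y).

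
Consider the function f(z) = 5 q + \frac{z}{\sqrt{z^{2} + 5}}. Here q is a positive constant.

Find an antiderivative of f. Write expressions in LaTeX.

Recover f(z) by differentiating a candidate F(z); any mismatch rules it out.
Check: d/dz[5 q z + \sqrt{z^{2} + 5}] = \frac{5 q \sqrt{z^{2} + 5} + z}{\sqrt{z^{2} + 5}}, which equals f(z).

An antiderivative is F(z) = 5 q z + \sqrt{z^{2} + 5}.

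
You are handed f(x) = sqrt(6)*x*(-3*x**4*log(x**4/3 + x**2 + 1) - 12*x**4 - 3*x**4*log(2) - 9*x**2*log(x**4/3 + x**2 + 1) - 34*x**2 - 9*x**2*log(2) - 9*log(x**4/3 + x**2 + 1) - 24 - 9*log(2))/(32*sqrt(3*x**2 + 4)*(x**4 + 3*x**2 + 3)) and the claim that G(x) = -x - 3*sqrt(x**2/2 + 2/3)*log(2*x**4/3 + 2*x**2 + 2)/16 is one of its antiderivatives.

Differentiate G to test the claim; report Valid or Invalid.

d/dx[G] = (-3*sqrt(6)*x**5*log(x**4/3 + x**2 + 1) - 12*sqrt(6)*x**5 - 3*sqrt(6)*x**5*log(2) - 32*x**4*sqrt(3*x**2 + 4) - 9*sqrt(6)*x**3*log(x**4/3 + x**2 + 1) - 34*sqrt(6)*x**3 - 9*sqrt(6)*x**3*log(2) - 96*x**2*sqrt(3*x**2 + 4) - 9*sqrt(6)*x*log(x**4/3 + x**2 + 1) - 24*sqrt(6)*x - 9*sqrt(6)*x*log(2) - 96*sqrt(3*x**2 + 4))/(32*x**4*sqrt(3*x**2 + 4) + 96*x**2*sqrt(3*x**2 + 4) + 96*sqrt(3*x**2 + 4))
d/dx[G] - f(x) = -1 != 0.

Invalid: d/dx[G] - f = -1, which is not 0.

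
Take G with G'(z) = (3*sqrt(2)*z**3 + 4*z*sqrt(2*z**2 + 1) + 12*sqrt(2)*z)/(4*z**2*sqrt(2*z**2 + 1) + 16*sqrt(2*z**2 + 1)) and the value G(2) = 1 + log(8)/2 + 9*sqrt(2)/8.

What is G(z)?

For G(z) to be correct, d/dz[G] must agree with the stated G'(z) identically.
A general antiderivative is 3*sqrt(z**2 + 1/2)/4 + log(z**2 + 4)/2 + C.
The condition gives C = 1 + log(8)/2 + 9*sqrt(2)/8 - (log(8)/2 + 9*sqrt(2)/8) = 1.
So G(z) = 3*sqrt(z**2 + 1/2)/4 + log(z**2 + 4)/2 + 1.
Check: d/dz[3*sqrt(z**2 + 1/2)/4 + log(z**2 + 4)/2 + 1] = (3*sqrt(2)*z**3 + 4*z*sqrt(2*z**2 + 1) + 12*sqrt(2)*z)/(4*z**2*sqrt(2*z**2 + 1) + 16*sqrt(2*z**2 + 1)) = G'(z).

G(z) = 3*sqrt(z**2 + 1/2)/4 + log(z**2 + 4)/2 + 1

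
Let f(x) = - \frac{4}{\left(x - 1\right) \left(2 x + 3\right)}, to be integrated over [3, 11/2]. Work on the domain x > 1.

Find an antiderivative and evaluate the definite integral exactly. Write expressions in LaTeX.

The denominator factors as \left(x - 1\right) \left(2 x + 3\right); partial fractions split f into directly integrable pieces: \frac{8}{5 \left(2 x + 3\right)} - \frac{4}{5 \left(x - 1\right)}.
F(x) = \frac{4 \left(- \log{\left(x - 1 \right)} + \log{\left(x + \frac{3}{2} \right)}\right)}{5} is an antiderivative of f.
Check: d/dx[\frac{4 \left(- \log{\left(x - 1 \right)} + \log{\left(x + \frac{3}{2} \right)}\right)}{5}] = - \frac{4}{2 x^{2} + x - 3}, which equals f(x).
F(11/2) = - \frac{4 \log{\left(\frac{9}{2} \right)}}{5} + \frac{4 \log{\left(7 \right)}}{5}; F(3) = - \frac{4 \log{\left(2 \right)}}{5} + \frac{4 \log{\left(\frac{9}{2} \right)}}{5}.
Integral = F(11/2) - F(3) = - \frac{8 \log{\left(\frac{9}{2} \right)}}{5} + \frac{4 \log{\left(2 \right)}}{5} + \frac{4 \log{\left(7 \right)}}{5}.

Antiderivative: F(x) = \frac{4 \left(- \log{\left(x - 1 \right)} + \log{\left(x + \frac{3}{2} \right)}\right)}{5}; value = - \frac{8 \log{\left(\frac{9}{2} \right)}}{5} + \frac{4 \log{\left(2 \right)}}{5} + \frac{4 \log{\left(7 \right)}}{5}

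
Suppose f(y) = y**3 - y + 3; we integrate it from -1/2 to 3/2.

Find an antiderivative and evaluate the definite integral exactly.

Integrate term by term and add the pieces.
F(y) = y**4/4 - y**2/2 + 3*y is an antiderivative of f.
Check: d/dy[y**4/4 - y**2/2 + 3*y] = y**3 - y + 3 = f(y).
F(3/2) = 297/64; F(-1/2) = -103/64.
Integral = F(3/2) - F(-1/2) = 25/4.

Antiderivative: F(y) = y**4/4 - y**2/2 + 3*y; value = 25/4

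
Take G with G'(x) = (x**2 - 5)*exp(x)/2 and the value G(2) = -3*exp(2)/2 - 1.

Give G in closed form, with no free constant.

Recognize the product-rule pattern: G'(x) = u'v + uv' with u = x**2/2 - x - 3/2, v = exp(x), so integration by parts undoes it.
A general antiderivative is (x**2 - 2*x - 3)*exp(x)/2 + C.
The condition gives C = -3*exp(2)/2 - 1 - (-3*exp(2)/2) = -1.
So G(x) = ((x**2 - 2*x - 3)*exp(x) - 2)/2.
Check: d/dx[((x**2 - 2*x - 3)*exp(x) - 2)/2] = x**2*exp(x)/2 - 5*exp(x)/2, which equals G'(x).

G(x) = ((x**2 - 2*x - 3)*exp(x) - 2)/2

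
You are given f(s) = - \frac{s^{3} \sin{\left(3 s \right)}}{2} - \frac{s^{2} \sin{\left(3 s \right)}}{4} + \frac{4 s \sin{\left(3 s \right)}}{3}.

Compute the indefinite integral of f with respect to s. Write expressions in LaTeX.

F(s) = \frac{s^{3} \cos{\left(3 s \right)}}{6} - \frac{s^{2} \sin{\left(3 s \right)}}{6} + \frac{s^{2} \cos{\left(3 s \right)}}{12} - \frac{s \sin{\left(3 s \right)}}{18} - \frac{5 s \cos{\left(3 s \right)}}{9} + \frac{5 \sin{\left(3 s \right)}}{27} - \frac{\cos{\left(3 s \right)}}{54} + C

Integrate term by term and add the pieces.
Check: d/ds[\frac{s^{3} \cos{\left(3 s \right)}}{6} - \frac{s^{2} \sin{\left(3 s \right)}}{6} + \frac{s^{2} \cos{\left(3 s \right)}}{12} - \frac{s \sin{\left(3 s \right)}}{18} - \frac{5 s \cos{\left(3 s \right)}}{9} + \frac{5 \sin{\left(3 s \right)}}{27} - \frac{\cos{\left(3 s \right)}}{54}] = - \frac{s^{3} \sin{\left(3 s \right)}}{2} - \frac{s^{2} \sin{\left(3 s \right)}}{4} + \frac{4 s \sin{\left(3 s \right)}}{3} = f(s).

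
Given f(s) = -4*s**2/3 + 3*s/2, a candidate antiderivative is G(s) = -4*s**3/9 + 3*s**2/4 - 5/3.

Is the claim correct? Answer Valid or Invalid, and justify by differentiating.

Valid - differentiating G returns exactly f.

d/ds[G] = -4*s**2/3 + 3*s/2
This equals f(s) exactly, so the claim holds.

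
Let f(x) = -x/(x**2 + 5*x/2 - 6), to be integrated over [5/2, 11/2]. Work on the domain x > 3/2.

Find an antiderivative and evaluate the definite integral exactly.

Antiderivative: F(x) = -3*log(x - 3/2)/11 - 8*log(x + 4)/11; value = -8*log(19/2)/11 - 3*log(4)/11 + 8*log(13/2)/11

The denominator factors as (x + 4)*(2*x - 3); partial fractions split f into directly integrable pieces: -6/(11*(2*x - 3)) - 8/(11*(x + 4)).
F(x) = -3*log(x - 3/2)/11 - 8*log(x + 4)/11 is an antiderivative of f.
Check: d/dx[-3*log(x - 3/2)/11 - 8*log(x + 4)/11] = -2*x/(2*x**2 + 5*x - 12), which equals f(x).
F(11/2) = -8*log(19/2)/11 - 3*log(4)/11; F(5/2) = -8*log(13/2)/11.
Integral = F(11/2) - F(5/2) = -8*log(19/2)/11 - 3*log(4)/11 + 8*log(13/2)/11.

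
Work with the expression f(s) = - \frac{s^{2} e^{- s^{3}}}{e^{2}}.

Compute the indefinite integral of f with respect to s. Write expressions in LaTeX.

F(s) = \frac{e^{- s^{3}}}{3 e^{2}} + C

f matches the chain-rule pattern g'(h)*h' with inner function h(s) = - s^{3} - 2; substituting u = h(s) collapses the integral.
Check: d/ds[\frac{e^{- s^{3}}}{3 e^{2}}] = - \frac{s^{2} e^{- s^{3}}}{e^{2}} = f(s).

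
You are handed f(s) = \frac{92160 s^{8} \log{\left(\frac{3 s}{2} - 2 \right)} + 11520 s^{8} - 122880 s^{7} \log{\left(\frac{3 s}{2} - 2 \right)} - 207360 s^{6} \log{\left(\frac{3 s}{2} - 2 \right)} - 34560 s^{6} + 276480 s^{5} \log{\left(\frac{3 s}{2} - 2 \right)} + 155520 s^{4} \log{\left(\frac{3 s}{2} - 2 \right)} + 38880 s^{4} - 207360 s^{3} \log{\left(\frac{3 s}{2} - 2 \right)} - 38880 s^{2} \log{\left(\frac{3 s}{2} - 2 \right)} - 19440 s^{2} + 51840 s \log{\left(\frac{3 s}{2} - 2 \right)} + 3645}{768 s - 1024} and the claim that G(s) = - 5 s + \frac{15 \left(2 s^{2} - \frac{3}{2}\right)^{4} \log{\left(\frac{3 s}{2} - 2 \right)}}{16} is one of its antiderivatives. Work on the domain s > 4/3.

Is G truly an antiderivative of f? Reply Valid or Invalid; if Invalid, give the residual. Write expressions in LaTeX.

d/ds[G] = \frac{92160 s^{8} \log{\left(\frac{3 s}{2} - 2 \right)} + 11520 s^{8} - 122880 s^{7} \log{\left(\frac{3 s}{2} - 2 \right)} - 207360 s^{6} \log{\left(\frac{3 s}{2} - 2 \right)} - 34560 s^{6} + 276480 s^{5} \log{\left(\frac{3 s}{2} - 2 \right)} + 155520 s^{4} \log{\left(\frac{3 s}{2} - 2 \right)} + 38880 s^{4} - 207360 s^{3} \log{\left(\frac{3 s}{2} - 2 \right)} - 38880 s^{2} \log{\left(\frac{3 s}{2} - 2 \right)} - 19440 s^{2} + 51840 s \log{\left(\frac{3 s}{2} - 2 \right)} - 3840 s + 8765}{768 s - 1024}
d/ds[G] - f(s) = -5 != 0.

Invalid: d/ds[G] - f = -5, which is not 0.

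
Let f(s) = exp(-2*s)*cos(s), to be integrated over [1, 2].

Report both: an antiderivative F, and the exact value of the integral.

Recover f(s) by differentiating a candidate F(s); any mismatch rules it out.
F(s) = exp(-2*s)*sin(s)/5 - 2*exp(-2*s)*cos(s)/5 is an antiderivative of f.
Check: d/ds[exp(-2*s)*sin(s)/5 - 2*exp(-2*s)*cos(s)/5] = exp(-2*s)*cos(s) = f(s).
F(2) = -2*exp(-4)*cos(2)/5 + exp(-4)*sin(2)/5; F(1) = -2*exp(-2)*cos(1)/5 + exp(-2)*sin(1)/5.
Integral = F(2) - F(1) = -exp(-2)*sin(1)/5 - 2*exp(-4)*cos(2)/5 + exp(-4)*sin(2)/5 + 2*exp(-2)*cos(1)/5.

Antiderivative: F(s) = exp(-2*s)*sin(s)/5 - 2*exp(-2*s)*cos(s)/5; value = -exp(-2)*sin(1)/5 - 2*exp(-4)*cos(2)/5 + exp(-4)*sin(2)/5 + 2*exp(-2)*cos(1)/5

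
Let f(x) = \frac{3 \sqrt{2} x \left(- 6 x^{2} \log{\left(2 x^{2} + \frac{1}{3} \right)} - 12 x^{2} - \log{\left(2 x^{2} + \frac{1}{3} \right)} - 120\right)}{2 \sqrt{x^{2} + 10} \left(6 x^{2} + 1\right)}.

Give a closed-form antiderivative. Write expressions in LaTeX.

f has the shape u'v + uv' for u = - 3 \sqrt{\frac{x^{2}}{2} + 5} and v = \log{\left(2 x^{2} + \frac{1}{3} \right)} — it is the derivative of the product u*v.
Check: d/dx[- \frac{3 \sqrt{2} \sqrt{x^{2} + 10} \log{\left(2 x^{2} + \frac{1}{3} \right)}}{2}] = \frac{- 18 \sqrt{2} x^{3} \log{\left(2 x^{2} + \frac{1}{3} \right)} - 36 \sqrt{2} x^{3} - 3 \sqrt{2} x \log{\left(2 x^{2} + \frac{1}{3} \right)} - 360 \sqrt{2} x}{12 x^{2} \sqrt{x^{2} + 10} + 2 \sqrt{x^{2} + 10}}, which equals f(x).

An antiderivative is F(x) = - \frac{3 \sqrt{2} \sqrt{x^{2} + 10} \log{\left(2 x^{2} + \frac{1}{3} \right)}}{2}.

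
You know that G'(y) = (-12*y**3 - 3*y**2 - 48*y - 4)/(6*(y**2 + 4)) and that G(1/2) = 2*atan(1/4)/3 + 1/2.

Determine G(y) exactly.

Differentiate the proposed G(y) back; it has to land on the given G'(y).
A general antiderivative is -y**2 - y/2 + 2*atan(y/2)/3 + C.
The condition gives C = 2*atan(1/4)/3 + 1/2 - (-1/2 + 2*atan(1/4)/3) = 1.
So G(y) = -y**2 - y/2 + 2*atan(y/2)/3 + 1.
Check: d/dy[-y**2 - y/2 + 2*atan(y/2)/3 + 1] = (-12*y**3 - 3*y**2 - 48*y - 4)/(6*y**2 + 24), which equals G'(y).

G(y) = -y**2 - y/2 + 2*atan(y/2)/3 + 1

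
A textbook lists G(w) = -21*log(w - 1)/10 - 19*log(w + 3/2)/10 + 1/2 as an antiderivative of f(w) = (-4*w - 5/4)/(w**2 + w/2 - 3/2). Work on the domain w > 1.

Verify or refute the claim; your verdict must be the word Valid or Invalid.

d/dw[G] = (-16*w - 5)/(4*w**2 + 2*w - 6)
This equals f(w) exactly, so the claim holds.

Valid. The derivative of G reproduces f.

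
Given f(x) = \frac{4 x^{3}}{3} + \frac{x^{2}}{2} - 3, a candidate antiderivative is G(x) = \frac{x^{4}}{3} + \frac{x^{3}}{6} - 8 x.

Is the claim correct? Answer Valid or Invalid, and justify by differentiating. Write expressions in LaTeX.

Invalid: d/dx[G] - f = -5, which is not 0.

d/dx[G] = \frac{4 x^{3}}{3} + \frac{x^{2}}{2} - 8
d/dx[G] - f(x) = -5 != 0.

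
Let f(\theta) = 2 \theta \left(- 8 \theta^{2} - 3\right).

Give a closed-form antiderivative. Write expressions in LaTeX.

f matches the chain-rule pattern g'(h)*h' with inner function h(\theta) = - 2 \theta^{2} - \frac{3}{4}; substituting u = h(\theta) collapses the integral.
Check: d/d\theta[- 4 \theta^{4} - 3 \theta^{2}] = - 16 \theta^{3} - 6 \theta, which equals f(\theta).

An antiderivative is F(\theta) = - 4 \theta^{4} - 3 \theta^{2}.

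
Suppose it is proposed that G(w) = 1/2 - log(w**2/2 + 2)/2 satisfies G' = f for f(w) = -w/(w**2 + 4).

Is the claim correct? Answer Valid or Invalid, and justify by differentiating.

d/dw[G] = -w/(w**2 + 4)
This equals f(w) exactly, so the claim holds.

Valid: G'(w) = f(w).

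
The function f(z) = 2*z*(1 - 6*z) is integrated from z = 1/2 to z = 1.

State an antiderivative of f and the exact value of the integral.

For F(z) to be correct the identity F'(z) - f(z) = 0 must hold.
F(z) = (-12*z**3 + 3*z**2 - 4)/3 is an antiderivative of f.
Check: d/dz[(-12*z**3 + 3*z**2 - 4)/3] = -12*z**2 + 2*z, which equals f(z).
F(1) = -13/3; F(1/2) = -19/12.
Integral = F(1) - F(1/2) = -11/4.

Antiderivative: F(z) = (-12*z**3 + 3*z**2 - 4)/3; value = -11/4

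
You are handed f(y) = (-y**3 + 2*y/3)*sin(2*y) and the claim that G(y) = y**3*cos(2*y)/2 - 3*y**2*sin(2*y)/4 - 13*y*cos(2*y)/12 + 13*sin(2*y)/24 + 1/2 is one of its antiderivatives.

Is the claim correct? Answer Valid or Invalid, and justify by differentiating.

d/dy[G] = -y**3*sin(2*y) + 2*y*sin(2*y)/3
This equals f(y) exactly, so the claim holds.

Valid: G'(y) = f(y).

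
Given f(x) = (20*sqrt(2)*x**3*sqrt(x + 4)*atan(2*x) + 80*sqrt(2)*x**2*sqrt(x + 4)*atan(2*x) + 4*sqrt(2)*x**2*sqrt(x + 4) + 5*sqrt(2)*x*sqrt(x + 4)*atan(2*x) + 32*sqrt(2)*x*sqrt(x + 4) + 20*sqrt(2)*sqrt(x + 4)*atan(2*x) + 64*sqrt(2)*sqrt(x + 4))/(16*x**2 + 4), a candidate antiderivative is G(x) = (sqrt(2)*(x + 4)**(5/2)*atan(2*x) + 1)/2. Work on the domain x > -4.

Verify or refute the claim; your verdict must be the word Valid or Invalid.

Valid: G'(x) = f(x).

d/dx[G] = (20*sqrt(2)*x**3*sqrt(x + 4)*atan(2*x) + 80*sqrt(2)*x**2*sqrt(x + 4)*atan(2*x) + 4*sqrt(2)*x**2*sqrt(x + 4) + 5*sqrt(2)*x*sqrt(x + 4)*atan(2*x) + 32*sqrt(2)*x*sqrt(x + 4) + 20*sqrt(2)*sqrt(x + 4)*atan(2*x) + 64*sqrt(2)*sqrt(x + 4))/(16*x**2 + 4)
This equals f(x) exactly, so the claim holds.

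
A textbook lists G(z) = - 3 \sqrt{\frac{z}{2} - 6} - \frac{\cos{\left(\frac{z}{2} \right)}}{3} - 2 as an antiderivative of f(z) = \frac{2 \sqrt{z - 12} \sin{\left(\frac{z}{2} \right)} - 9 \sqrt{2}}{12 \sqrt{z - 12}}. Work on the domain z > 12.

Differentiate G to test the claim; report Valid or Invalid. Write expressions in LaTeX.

Valid: G'(z) = f(z).

d/dz[G] = \frac{2 \sqrt{z - 12} \sin{\left(\frac{z}{2} \right)} - 9 \sqrt{2}}{12 \sqrt{z - 12}}
This equals f(z) exactly, so the claim holds.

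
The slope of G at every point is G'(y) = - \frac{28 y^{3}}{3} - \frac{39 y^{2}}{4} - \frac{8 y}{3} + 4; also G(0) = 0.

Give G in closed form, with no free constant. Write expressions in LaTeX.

Integrate term by term and add the pieces.
A general antiderivative is - \frac{7 y^{4}}{3} - \frac{13 y^{3}}{4} - \frac{4 y^{2}}{3} + 4 y - \frac{1}{2} + C.
The condition gives C = 0 - (- \frac{1}{2}) = \frac{1}{2}.
So G(y) = - \frac{7 y^{4}}{3} - \frac{13 y^{3}}{4} - \frac{4 y^{2}}{3} + 4 y.
Check: d/dy[- \frac{7 y^{4}}{3} - \frac{13 y^{3}}{4} - \frac{4 y^{2}}{3} + 4 y] = - \frac{28 y^{3}}{3} - \frac{39 y^{2}}{4} - \frac{8 y}{3} + 4 = G'(y).

G(y) = - \frac{7 y^{4}}{3} - \frac{13 y^{3}}{4} - \frac{4 y^{2}}{3} + 4 y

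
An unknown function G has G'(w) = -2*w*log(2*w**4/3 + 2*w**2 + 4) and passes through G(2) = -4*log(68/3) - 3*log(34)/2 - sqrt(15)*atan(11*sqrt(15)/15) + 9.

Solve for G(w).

G(w) = -(2*w**2*log(2*w**4/3 + 2*w**2 + 4) - 4*w**2 + 3*log(w**4 + 3*w**2 + 6) + 2*sqrt(15)*atan(2*sqrt(15)*w**2/15 + sqrt(15)/5) - 2)/2

A candidate passes only if d/dw[G] lands on the given G'(w) exactly.
A general antiderivative is -w**2*log(2*w**4/3 + 2*w**2 + 4) + 2*w**2 - 3*log(w**4 + 3*w**2 + 6)/2 - sqrt(15)*atan(2*sqrt(15)*w**2/15 + sqrt(15)/5) + C.
The condition gives C = -4*log(68/3) - 3*log(34)/2 - sqrt(15)*atan(11*sqrt(15)/15) + 9 - (-4*log(68/3) - 3*log(34)/2 - sqrt(15)*atan(11*sqrt(15)/15) + 8) = 1.
So G(w) = -(2*w**2*log(2*w**4/3 + 2*w**2 + 4) - 4*w**2 + 3*log(w**4 + 3*w**2 + 6) + 2*sqrt(15)*atan(2*sqrt(15)*w**2/15 + sqrt(15)/5) - 2)/2.
Check: d/dw[-(2*w**2*log(2*w**4/3 + 2*w**2 + 4) - 4*w**2 + 3*log(w**4 + 3*w**2 + 6) + 2*sqrt(15)*atan(2*sqrt(15)*w**2/15 + sqrt(15)/5) - 2)/2] = -2*w*log(w**4/3 + w**2 + 2) - 2*w*log(2), which equals G'(w).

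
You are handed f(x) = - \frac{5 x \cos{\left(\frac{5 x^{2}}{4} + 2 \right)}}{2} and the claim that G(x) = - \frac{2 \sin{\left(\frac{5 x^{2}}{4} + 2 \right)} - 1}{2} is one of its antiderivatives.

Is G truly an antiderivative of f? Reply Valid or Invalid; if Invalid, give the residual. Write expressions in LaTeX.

Valid - differentiating G returns exactly f.

d/dx[G] = - \frac{5 x \cos{\left(\frac{5 x^{2}}{4} + 2 \right)}}{2}
This equals f(x) exactly, so the claim holds.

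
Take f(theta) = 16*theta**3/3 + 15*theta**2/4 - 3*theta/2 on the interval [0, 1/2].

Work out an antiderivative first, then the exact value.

Antiderivative: F(theta) = 4*theta**4/3 + 5*theta**3/4 - 3*theta**2/4; value = 5/96

Integrate term by term and add the pieces.
F(theta) = 4*theta**4/3 + 5*theta**3/4 - 3*theta**2/4 is an antiderivative of f.
Check: d/dtheta[4*theta**4/3 + 5*theta**3/4 - 3*theta**2/4] = 16*theta**3/3 + 15*theta**2/4 - 3*theta/2 = f(theta).
F(1/2) = 5/96; F(0) = 0.
Integral = F(1/2) - F(0) = 5/96.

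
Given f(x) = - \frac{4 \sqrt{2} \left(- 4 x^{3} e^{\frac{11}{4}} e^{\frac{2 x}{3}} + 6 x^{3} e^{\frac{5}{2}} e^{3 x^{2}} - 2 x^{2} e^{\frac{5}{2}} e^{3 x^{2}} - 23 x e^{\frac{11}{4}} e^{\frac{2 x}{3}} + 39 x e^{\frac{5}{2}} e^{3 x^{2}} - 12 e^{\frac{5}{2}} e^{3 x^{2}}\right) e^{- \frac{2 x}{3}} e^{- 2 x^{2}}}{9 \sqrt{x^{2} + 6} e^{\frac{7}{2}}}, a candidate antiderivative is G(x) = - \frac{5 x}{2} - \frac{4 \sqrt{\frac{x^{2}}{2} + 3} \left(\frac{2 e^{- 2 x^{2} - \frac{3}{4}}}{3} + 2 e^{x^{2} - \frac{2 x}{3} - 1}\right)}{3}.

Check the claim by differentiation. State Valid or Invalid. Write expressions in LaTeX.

d/dx[G] = \frac{\sqrt{2} \left(64 x^{3} e^{\frac{11}{4}} e^{\frac{2 x}{3}} - 96 x^{3} e^{\frac{5}{2}} e^{3 x^{2}} + 32 x^{2} e^{\frac{5}{2}} e^{3 x^{2}} + 368 x e^{\frac{11}{4}} e^{\frac{2 x}{3}} - 624 x e^{\frac{5}{2}} e^{3 x^{2}} - 45 \sqrt{2} \sqrt{x^{2} + 6} e^{\frac{7}{2}} e^{\frac{2 x}{3}} e^{2 x^{2}} + 192 e^{\frac{5}{2}} e^{3 x^{2}}\right) e^{- \frac{2 x}{3}} e^{- 2 x^{2}}}{36 \sqrt{x^{2} + 6} e^{\frac{7}{2}}}
d/dx[G] - f(x) = - \frac{5}{2} != 0.

Invalid: d/dx[G] - f = - \frac{5}{2}, which is not 0.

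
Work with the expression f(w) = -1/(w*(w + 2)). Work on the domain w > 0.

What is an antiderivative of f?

An antiderivative is F(w) = (-log(w) + log(w + 2))/2.

Factor the denominator (w*(w + 2)) and decompose: f = 1/(2*(w + 2)) - 1/(2*w); each piece integrates to a log, atan, or power term.
Check: d/dw[(-log(w) + log(w + 2))/2] = -1/(w**2 + 2*w), which equals f(w).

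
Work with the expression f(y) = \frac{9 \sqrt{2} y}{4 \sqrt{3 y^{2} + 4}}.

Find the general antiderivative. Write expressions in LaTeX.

F(y) = \frac{3 \sqrt{2} \sqrt{3 y^{2} + 4}}{4} + C

The substitution u = \frac{3 y^{2}}{2} + 2 works: f is exactly (dF/du)*(du/dy) for that inner function.
Check: d/dy[\frac{3 \sqrt{2} \sqrt{3 y^{2} + 4}}{4}] = \frac{9 \sqrt{2} y}{4 \sqrt{3 y^{2} + 4}} = f(y).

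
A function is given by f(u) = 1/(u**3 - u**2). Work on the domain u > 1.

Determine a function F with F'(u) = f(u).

An antiderivative is F(u) = (-u*log(u) + u*log(u - 1) + 1)/u.

Factor the denominator (u**2*(u - 1)) and decompose: f = 1/(u - 1) - 1/u - 1/u**2; each piece integrates to a log, atan, or power term.
Check: d/du[(-u*log(u) + u*log(u - 1) + 1)/u] = 1/(u**3 - u**2) = f(u).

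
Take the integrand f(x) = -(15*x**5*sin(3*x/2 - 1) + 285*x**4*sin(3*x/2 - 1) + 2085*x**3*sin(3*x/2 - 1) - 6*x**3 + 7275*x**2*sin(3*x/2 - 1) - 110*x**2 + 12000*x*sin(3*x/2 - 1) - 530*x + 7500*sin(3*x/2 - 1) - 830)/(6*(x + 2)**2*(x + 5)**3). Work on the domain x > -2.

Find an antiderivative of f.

An antiderivative F(x) passes only if d/dx[F] lands on f(x) exactly.
Check: d/dx[(-5*x + 5*(x + 2)*(x + 5)**2*cos(3*x/2 - 1) - 3*(x + 5)**2 - 10)/(3*(x + 2)*(x + 5)**2)] = (-15*x**5*sin(3*x/2 - 1) - 285*x**4*sin(3*x/2 - 1) - 2085*x**3*sin(3*x/2 - 1) + 6*x**3 - 7275*x**2*sin(3*x/2 - 1) + 110*x**2 - 12000*x*sin(3*x/2 - 1) + 530*x - 7500*sin(3*x/2 - 1) + 830)/(6*x**5 + 114*x**4 + 834*x**3 + 2910*x**2 + 4800*x + 3000), which equals f(x).

An antiderivative is F(x) = (-5*x + 5*(x + 2)*(x + 5)**2*cos(3*x/2 - 1) - 3*(x + 5)**2 - 10)/(3*(x + 2)*(x + 5)**2).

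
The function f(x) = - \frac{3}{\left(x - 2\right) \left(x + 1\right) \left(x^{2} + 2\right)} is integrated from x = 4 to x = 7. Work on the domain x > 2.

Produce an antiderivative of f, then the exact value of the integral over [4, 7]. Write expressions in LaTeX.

Antiderivative: F(x) = - \frac{\log{\left(x - 2 \right)}}{6} + \frac{\log{\left(x + 1 \right)}}{3} - \frac{\log{\left(x^{2} + 2 \right)}}{12} + \frac{\sqrt{2} \operatorname{atan}{\left(\frac{\sqrt{2} x}{2} \right)}}{3}; value = - \frac{\log{\left(5 \right)}}{2} - \frac{\sqrt{2} \operatorname{atan}{\left(2 \sqrt{2} \right)}}{3} - \frac{\log{\left(51 \right)}}{12} + \frac{\log{\left(2 \right)}}{6} + \frac{\log{\left(18 \right)}}{12} + \frac{\sqrt{2} \operatorname{atan}{\left(\frac{7 \sqrt{2}}{2} \right)}}{3} + \frac{\log{\left(8 \right)}}{3}

The denominator factors as \left(x - 2\right) \left(x + 1\right) \left(x^{2} + 2\right); partial fractions split f into directly integrable pieces: - \frac{x - 4}{6 \left(x^{2} + 2\right)} + \frac{1}{3 \left(x + 1\right)} - \frac{1}{6 \left(x - 2\right)}.
F(x) = - \frac{\log{\left(x - 2 \right)}}{6} + \frac{\log{\left(x + 1 \right)}}{3} - \frac{\log{\left(x^{2} + 2 \right)}}{12} + \frac{\sqrt{2} \operatorname{atan}{\left(\frac{\sqrt{2} x}{2} \right)}}{3} is an antiderivative of f.
Check: d/dx[- \frac{\log{\left(x - 2 \right)}}{6} + \frac{\log{\left(x + 1 \right)}}{3} - \frac{\log{\left(x^{2} + 2 \right)}}{12} + \frac{\sqrt{2} \operatorname{atan}{\left(\frac{\sqrt{2} x}{2} \right)}}{3}] = - \frac{3}{x^{4} - x^{3} - 2 x - 4}, which equals f(x).
F(7) = - \frac{\log{\left(51 \right)}}{12} - \frac{\log{\left(5 \right)}}{6} + \frac{\sqrt{2} \operatorname{atan}{\left(\frac{7 \sqrt{2}}{2} \right)}}{3} + \frac{\log{\left(8 \right)}}{3}; F(4) = - \frac{\log{\left(18 \right)}}{12} - \frac{\log{\left(2 \right)}}{6} + \frac{\log{\left(5 \right)}}{3} + \frac{\sqrt{2} \operatorname{atan}{\left(2 \sqrt{2} \right)}}{3}.
Integral = F(7) - F(4) = - \frac{\log{\left(5 \right)}}{2} - \frac{\sqrt{2} \operatorname{atan}{\left(2 \sqrt{2} \right)}}{3} - \frac{\log{\left(51 \right)}}{12} + \frac{\log{\left(2 \right)}}{6} + \frac{\log{\left(18 \right)}}{12} + \frac{\sqrt{2} \operatorname{atan}{\left(\frac{7 \sqrt{2}}{2} \right)}}{3} + \frac{\log{\left(8 \right)}}{3}.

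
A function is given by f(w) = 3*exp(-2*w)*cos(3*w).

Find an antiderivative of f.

An antiderivative is F(w) = 9*exp(-2*w)*sin(3*w)/13 - 6*exp(-2*w)*cos(3*w)/13.

A candidate is checked by its d/dw: the result must match f(w).
Check: d/dw[9*exp(-2*w)*sin(3*w)/13 - 6*exp(-2*w)*cos(3*w)/13] = 3*exp(-2*w)*cos(3*w) = f(w).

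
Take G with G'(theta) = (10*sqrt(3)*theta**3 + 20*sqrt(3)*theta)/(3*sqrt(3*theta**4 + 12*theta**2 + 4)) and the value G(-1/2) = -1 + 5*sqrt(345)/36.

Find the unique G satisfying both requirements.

G'(theta) matches the chain-rule pattern g'(h)*h' with inner function h(theta) = theta**4 + 4*theta**2 + 4/3; substituting u = h(theta) collapses the integral.
A general antiderivative is 5*sqrt(theta**4 + 4*theta**2 + 4/3)/3 + C.
The condition gives C = -1 + 5*sqrt(345)/36 - (5*sqrt(345)/36) = -1.
So G(theta) = 5*sqrt(theta**4 + 4*theta**2 + 4/3)/3 - 1.
Check: d/dtheta[5*sqrt(theta**4 + 4*theta**2 + 4/3)/3 - 1] = (10*sqrt(3)*theta**3 + 20*sqrt(3)*theta)/(3*sqrt(3*theta**4 + 12*theta**2 + 4)) = G'(theta).

G(theta) = 5*sqrt(theta**4 + 4*theta**2 + 4/3)/3 - 1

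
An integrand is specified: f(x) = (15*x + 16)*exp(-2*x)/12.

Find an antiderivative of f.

f has the shape u'v + uv' for u = -5*x/8 - 47/48 and v = exp(-2*x) — it is the derivative of the product u*v.
Check: d/dx[-5*x*exp(-2*x)/8 - 47*exp(-2*x)/48] = (15*x + 16)*exp(-2*x)/12 = f(x).

An antiderivative is F(x) = -5*x*exp(-2*x)/8 - 47*exp(-2*x)/48.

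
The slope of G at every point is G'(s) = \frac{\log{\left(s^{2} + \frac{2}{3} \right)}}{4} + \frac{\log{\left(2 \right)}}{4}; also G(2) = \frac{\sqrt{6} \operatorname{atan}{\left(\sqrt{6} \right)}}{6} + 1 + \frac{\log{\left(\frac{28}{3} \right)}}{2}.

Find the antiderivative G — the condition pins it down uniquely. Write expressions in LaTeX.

For G(s) to be correct, d/ds[G] must agree with the stated G'(s) identically.
A general antiderivative is \frac{s \log{\left(2 s^{2} + \frac{4}{3} \right)}}{4} - \frac{s}{2} + \frac{\sqrt{6} \operatorname{atan}{\left(\frac{\sqrt{6} s}{2} \right)}}{6} + C.
The condition gives C = \frac{\sqrt{6} \operatorname{atan}{\left(\sqrt{6} \right)}}{6} + 1 + \frac{\log{\left(\frac{28}{3} \right)}}{2} - (-1 + \frac{\sqrt{6} \operatorname{atan}{\left(\sqrt{6} \right)}}{6} + \frac{\log{\left(\frac{28}{3} \right)}}{2}) = 2.
So G(s) = \frac{s \log{\left(2 s^{2} + \frac{4}{3} \right)}}{4} - \frac{s}{2} + \frac{\sqrt{6} \operatorname{atan}{\left(\frac{\sqrt{6} s}{2} \right)}}{6} + 2.
Check: d/ds[\frac{s \log{\left(2 s^{2} + \frac{4}{3} \right)}}{4} - \frac{s}{2} + \frac{\sqrt{6} \operatorname{atan}{\left(\frac{\sqrt{6} s}{2} \right)}}{6} + 2] = \frac{\log{\left(s^{2} + \frac{2}{3} \right)}}{4} + \frac{\log{\left(2 \right)}}{4} = G'(s).

G(s) = \frac{s \log{\left(2 s^{2} + \frac{4}{3} \right)}}{4} - \frac{s}{2} + \frac{\sqrt{6} \operatorname{atan}{\left(\frac{\sqrt{6} s}{2} \right)}}{6} + 2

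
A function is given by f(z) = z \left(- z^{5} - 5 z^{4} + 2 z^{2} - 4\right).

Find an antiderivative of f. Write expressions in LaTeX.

An antiderivative F(z) passes only if d/dz[F] lands on f(z) exactly.
Check: d/dz[- \frac{z^{7}}{7} - \frac{5 z^{6}}{6} + \frac{z^{4}}{2} - 2 z^{2}] = - z^{6} - 5 z^{5} + 2 z^{3} - 4 z, which equals f(z).

An antiderivative is F(z) = - \frac{z^{7}}{7} - \frac{5 z^{6}}{6} + \frac{z^{4}}{2} - 2 z^{2}.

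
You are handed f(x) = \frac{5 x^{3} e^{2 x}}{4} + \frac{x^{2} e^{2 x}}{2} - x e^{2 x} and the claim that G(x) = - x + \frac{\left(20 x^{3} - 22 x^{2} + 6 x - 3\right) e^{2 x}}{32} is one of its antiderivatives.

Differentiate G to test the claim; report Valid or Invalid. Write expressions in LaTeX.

Invalid: d/dx[G] - f = -1, which is not 0.

d/dx[G] = \frac{5 x^{3} e^{2 x}}{4} + \frac{x^{2} e^{2 x}}{2} - x e^{2 x} - 1
d/dx[G] - f(x) = -1 != 0.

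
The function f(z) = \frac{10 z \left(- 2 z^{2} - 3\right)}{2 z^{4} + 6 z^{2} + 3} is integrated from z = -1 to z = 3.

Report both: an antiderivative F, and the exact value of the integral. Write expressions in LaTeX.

Antiderivative: F(z) = - \frac{5 \log{\left(\frac{2 z^{4}}{3} + 2 z^{2} + 1 \right)}}{2}; value = - \frac{5 \log{\left(73 \right)}}{2} + \frac{5 \log{\left(\frac{11}{3} \right)}}{2}

The substitution u = \frac{2 z^{4}}{3} + 2 z^{2} + 1 works: f is exactly (dF/du)*(du/dz) for that inner function.
F(z) = - \frac{5 \log{\left(\frac{2 z^{4}}{3} + 2 z^{2} + 1 \right)}}{2} is an antiderivative of f.
Check: d/dz[- \frac{5 \log{\left(\frac{2 z^{4}}{3} + 2 z^{2} + 1 \right)}}{2}] = \frac{- 20 z^{3} - 30 z}{2 z^{4} + 6 z^{2} + 3}, which equals f(z).
F(3) = - \frac{5 \log{\left(73 \right)}}{2}; F(-1) = - \frac{5 \log{\left(\frac{11}{3} \right)}}{2}.
Integral = F(3) - F(-1) = - \frac{5 \log{\left(73 \right)}}{2} + \frac{5 \log{\left(\frac{11}{3} \right)}}{2}.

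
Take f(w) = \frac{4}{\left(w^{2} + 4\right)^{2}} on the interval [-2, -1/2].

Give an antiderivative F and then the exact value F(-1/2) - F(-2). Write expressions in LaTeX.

Any candidate F(w) must reproduce f(w) exactly when differentiated.
F(w) = \frac{w^{2} \operatorname{atan}{\left(\frac{w}{2} \right)} + 2 w + 4 \operatorname{atan}{\left(\frac{w}{2} \right)}}{4 w^{2} + 16} is an antiderivative of f.
Check: d/dw[\frac{w^{2} \operatorname{atan}{\left(\frac{w}{2} \right)} + 2 w + 4 \operatorname{atan}{\left(\frac{w}{2} \right)}}{4 w^{2} + 16}] = \frac{4}{w^{4} + 8 w^{2} + 16}, which equals f(w).
F(-1/2) = - \frac{\operatorname{atan}{\left(\frac{1}{4} \right)}}{4} - \frac{1}{17}; F(-2) = - \frac{\pi}{16} - \frac{1}{8}.
Integral = F(-1/2) - F(-2) = - \frac{\operatorname{atan}{\left(\frac{1}{4} \right)}}{4} + \frac{9}{136} + \frac{\pi}{16}.

Antiderivative: F(w) = \frac{w^{2} \operatorname{atan}{\left(\frac{w}{2} \right)} + 2 w + 4 \operatorname{atan}{\left(\frac{w}{2} \right)}}{4 w^{2} + 16}; value = - \frac{\operatorname{atan}{\left(\frac{1}{4} \right)}}{4} + \frac{9}{136} + \frac{\pi}{16}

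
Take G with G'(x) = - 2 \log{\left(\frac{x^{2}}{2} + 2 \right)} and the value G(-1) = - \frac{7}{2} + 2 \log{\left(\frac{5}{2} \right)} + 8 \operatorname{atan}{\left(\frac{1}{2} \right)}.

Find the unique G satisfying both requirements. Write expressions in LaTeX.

G(x) = \frac{- 4 x \log{\left(\frac{x^{2}}{2} + 2 \right)} + 8 x - 16 \operatorname{atan}{\left(\frac{x}{2} \right)} + 1}{2}

A first test for any G(x): its x-derivative must equal the given G'(x).
A general antiderivative is - 2 x \log{\left(\frac{x^{2}}{2} + 2 \right)} + 4 x - 8 \operatorname{atan}{\left(\frac{x}{2} \right)} + C.
The condition gives C = - \frac{7}{2} + 2 \log{\left(\frac{5}{2} \right)} + 8 \operatorname{atan}{\left(\frac{1}{2} \right)} - (-4 + 2 \log{\left(\frac{5}{2} \right)} + 8 \operatorname{atan}{\left(\frac{1}{2} \right)}) = \frac{1}{2}.
So G(x) = \frac{- 4 x \log{\left(\frac{x^{2}}{2} + 2 \right)} + 8 x - 16 \operatorname{atan}{\left(\frac{x}{2} \right)} + 1}{2}.
Check: d/dx[\frac{- 4 x \log{\left(\frac{x^{2}}{2} + 2 \right)} + 8 x - 16 \operatorname{atan}{\left(\frac{x}{2} \right)} + 1}{2}] = - 2 \log{\left(\frac{x^{2}}{2} + 2 \right)} = G'(x).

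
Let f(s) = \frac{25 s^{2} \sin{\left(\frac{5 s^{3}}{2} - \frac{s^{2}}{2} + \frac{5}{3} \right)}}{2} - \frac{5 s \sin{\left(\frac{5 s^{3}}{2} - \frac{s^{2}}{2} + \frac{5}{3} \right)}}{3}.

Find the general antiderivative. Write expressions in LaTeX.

F(s) = - \frac{5 \cos{\left(\frac{5 s^{3}}{2} - \frac{s^{2}}{2} + \frac{5}{3} \right)}}{3} + C

f matches the chain-rule pattern g'(h)*h' with inner function h(s) = \frac{5 s^{3}}{2} - \frac{s^{2}}{2} + \frac{5}{3}; substituting u = h(s) collapses the integral.
Check: d/ds[- \frac{5 \cos{\left(\frac{5 s^{3}}{2} - \frac{s^{2}}{2} + \frac{5}{3} \right)}}{3}] = \frac{25 s^{2} \sin{\left(\frac{5 s^{3}}{2} - \frac{s^{2}}{2} + \frac{5}{3} \right)}}{2} - \frac{5 s \sin{\left(\frac{5 s^{3}}{2} - \frac{s^{2}}{2} + \frac{5}{3} \right)}}{3} = f(s).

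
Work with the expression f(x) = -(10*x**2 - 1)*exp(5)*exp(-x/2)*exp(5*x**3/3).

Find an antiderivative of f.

An antiderivative is F(x) = -2*exp(5)*exp(-x/2)*exp(5*x**3/3).

The substitution u = 5*x**3/3 - x/2 + 5 works: f is exactly (dF/du)*(du/dx) for that inner function.
Check: d/dx[-2*exp(5)*exp(-x/2)*exp(5*x**3/3)] = (-10*x**2*exp(5)*exp(5*x**3/3) + exp(5)*exp(5*x**3/3))*exp(-x/2), which equals f(x).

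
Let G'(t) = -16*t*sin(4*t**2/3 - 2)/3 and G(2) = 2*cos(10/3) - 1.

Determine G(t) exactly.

The substitution u = 4*t**2/3 - 2 works: G'(t) is exactly (dG/du)*(du/dt) for that inner function.
A general antiderivative is 2*cos(4*t**2/3 - 2) + C.
The condition gives C = 2*cos(10/3) - 1 - (2*cos(10/3)) = -1.
So G(t) = 2*cos(4*t**2/3 - 2) - 1.
Check: d/dt[2*cos(4*t**2/3 - 2) - 1] = -16*t*sin(4*t**2/3 - 2)/3 = G'(t).

G(t) = 2*cos(4*t**2/3 - 2) - 1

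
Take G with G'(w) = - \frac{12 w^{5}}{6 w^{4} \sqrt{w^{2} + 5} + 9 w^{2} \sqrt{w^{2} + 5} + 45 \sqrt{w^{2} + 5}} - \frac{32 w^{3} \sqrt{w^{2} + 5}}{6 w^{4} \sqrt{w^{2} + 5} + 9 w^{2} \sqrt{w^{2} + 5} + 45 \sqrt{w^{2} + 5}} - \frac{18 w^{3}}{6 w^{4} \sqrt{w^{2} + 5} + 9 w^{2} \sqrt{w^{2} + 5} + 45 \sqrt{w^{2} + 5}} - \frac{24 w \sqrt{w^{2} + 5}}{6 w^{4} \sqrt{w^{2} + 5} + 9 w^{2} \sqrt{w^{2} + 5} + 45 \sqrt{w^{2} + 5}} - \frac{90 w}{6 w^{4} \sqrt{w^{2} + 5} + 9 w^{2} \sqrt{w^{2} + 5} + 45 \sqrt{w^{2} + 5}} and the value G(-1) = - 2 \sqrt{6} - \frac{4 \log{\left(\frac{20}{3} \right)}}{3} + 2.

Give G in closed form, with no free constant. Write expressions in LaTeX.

Integrate term by term and add the pieces.
A general antiderivative is - 2 \sqrt{w^{2} + 5} - \frac{4 \log{\left(\frac{2 w^{4}}{3} + w^{2} + 5 \right)}}{3} + C.
The condition gives C = - 2 \sqrt{6} - \frac{4 \log{\left(\frac{20}{3} \right)}}{3} + 2 - (- 2 \sqrt{6} - \frac{4 \log{\left(\frac{20}{3} \right)}}{3}) = 2.
So G(w) = - 2 \sqrt{w^{2} + 5} - \frac{4 \log{\left(\frac{2 w^{4}}{3} + w^{2} + 5 \right)}}{3} + 2.
Check: d/dw[- 2 \sqrt{w^{2} + 5} - \frac{4 \log{\left(\frac{2 w^{4}}{3} + w^{2} + 5 \right)}}{3} + 2] = \frac{- 12 w^{5} - 32 w^{3} \sqrt{w^{2} + 5} - 18 w^{3} - 24 w \sqrt{w^{2} + 5} - 90 w}{6 w^{4} \sqrt{w^{2} + 5} + 9 w^{2} \sqrt{w^{2} + 5} + 45 \sqrt{w^{2} + 5}}, which equals G'(w).

G(w) = - 2 \sqrt{w^{2} + 5} - \frac{4 \log{\left(\frac{2 w^{4}}{3} + w^{2} + 5 \right)}}{3} + 2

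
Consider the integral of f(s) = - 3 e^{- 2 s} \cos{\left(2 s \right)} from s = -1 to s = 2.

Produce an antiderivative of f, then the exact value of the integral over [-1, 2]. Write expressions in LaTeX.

Antiderivative: F(s) = \frac{\left(- 3 \sin{\left(2 s \right)} + 3 \cos{\left(2 s \right)}\right) e^{- 2 s}}{4}; value = - \frac{3 e^{2} \sin{\left(2 \right)}}{4} + \frac{3 \cos{\left(4 \right)}}{4 e^{4}} - \frac{3 \sin{\left(4 \right)}}{4 e^{4}} - \frac{3 e^{2} \cos{\left(2 \right)}}{4}

Any candidate F(s) must reproduce f(s) exactly when differentiated.
F(s) = \frac{\left(- 3 \sin{\left(2 s \right)} + 3 \cos{\left(2 s \right)}\right) e^{- 2 s}}{4} is an antiderivative of f.
Check: d/ds[\frac{\left(- 3 \sin{\left(2 s \right)} + 3 \cos{\left(2 s \right)}\right) e^{- 2 s}}{4}] = - 3 e^{- 2 s} \cos{\left(2 s \right)} = f(s).
F(2) = \frac{3 \cos{\left(4 \right)}}{4 e^{4}} - \frac{3 \sin{\left(4 \right)}}{4 e^{4}}; F(-1) = \frac{3 e^{2} \cos{\left(2 \right)}}{4} + \frac{3 e^{2} \sin{\left(2 \right)}}{4}.
Integral = F(2) - F(-1) = - \frac{3 e^{2} \sin{\left(2 \right)}}{4} + \frac{3 \cos{\left(4 \right)}}{4 e^{4}} - \frac{3 \sin{\left(4 \right)}}{4 e^{4}} - \frac{3 e^{2} \cos{\left(2 \right)}}{4}.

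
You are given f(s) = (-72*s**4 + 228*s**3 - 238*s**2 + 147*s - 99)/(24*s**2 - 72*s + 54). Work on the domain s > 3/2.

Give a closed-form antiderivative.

Since d/ds undoes antidifferentiation here, F'(s) = f(s) is required of F(s).
Check: d/ds[(-24*s**4 + 42*s**3 - 49*s**2 + 60*s + 9)/(24*s - 36)] = (-72*s**4 + 228*s**3 - 238*s**2 + 147*s - 99)/(24*s**2 - 72*s + 54) = f(s).

An antiderivative is F(s) = (-24*s**4 + 42*s**3 - 49*s**2 + 60*s + 9)/(24*s - 36).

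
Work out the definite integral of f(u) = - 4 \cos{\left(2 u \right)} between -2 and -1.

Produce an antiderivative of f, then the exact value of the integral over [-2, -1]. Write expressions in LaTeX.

An antiderivative F(u) passes only if d/du[F] lands on f(u) exactly.
F(u) = - 2 \sin{\left(2 u \right)} is an antiderivative of f.
Check: d/du[- 2 \sin{\left(2 u \right)}] = - 4 \cos{\left(2 u \right)} = f(u).
F(-1) = 2 \sin{\left(2 \right)}; F(-2) = 2 \sin{\left(4 \right)}.
Integral = F(-1) - F(-2) = - 2 \sin{\left(4 \right)} + 2 \sin{\left(2 \right)}.

Antiderivative: F(u) = - 2 \sin{\left(2 u \right)}; value = - 2 \sin{\left(4 \right)} + 2 \sin{\left(2 \right)}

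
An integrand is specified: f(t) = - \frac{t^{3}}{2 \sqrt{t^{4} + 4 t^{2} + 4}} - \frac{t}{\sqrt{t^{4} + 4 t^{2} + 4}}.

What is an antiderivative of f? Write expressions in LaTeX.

f matches the chain-rule pattern g'(h)*h' with inner function h(t) = t^{4} + 4 t^{2} + 4; substituting u = h(t) collapses the integral.
Check: d/dt[- \frac{\sqrt{t^{4} + 4 t^{2} + 4}}{4}] = \frac{- t^{3} - 2 t}{2 \sqrt{t^{4} + 4 t^{2} + 4}}, which equals f(t).

An antiderivative is F(t) = - \frac{\sqrt{t^{4} + 4 t^{2} + 4}}{4}.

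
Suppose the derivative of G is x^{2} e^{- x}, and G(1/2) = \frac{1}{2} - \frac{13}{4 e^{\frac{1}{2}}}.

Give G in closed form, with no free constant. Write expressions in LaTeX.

G(x) = - x^{2} e^{- x} - 2 x e^{- x} + \frac{1}{2} - 2 e^{- x}

Recognize the product-rule pattern: G'(x) = u'v + uv' with u = - x^{2} - 2 x - 2, v = e^{- x}, so integration by parts undoes it.
A general antiderivative is \left(- x^{2} - 2 x - 2\right) e^{- x} + C.
The condition gives C = \frac{1}{2} - \frac{13}{4 e^{\frac{1}{2}}} - (- \frac{13}{4 e^{\frac{1}{2}}}) = \frac{1}{2}.
So G(x) = - x^{2} e^{- x} - 2 x e^{- x} + \frac{1}{2} - 2 e^{- x}.
Check: d/dx[- x^{2} e^{- x} - 2 x e^{- x} + \frac{1}{2} - 2 e^{- x}] = x^{2} e^{- x} = G'(x).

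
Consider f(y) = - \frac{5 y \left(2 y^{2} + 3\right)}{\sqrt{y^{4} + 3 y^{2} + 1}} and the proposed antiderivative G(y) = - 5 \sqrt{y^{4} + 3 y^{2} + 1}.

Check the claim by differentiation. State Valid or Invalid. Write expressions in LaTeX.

d/dy[G] = \frac{- 10 y^{3} - 15 y}{\sqrt{y^{4} + 3 y^{2} + 1}}
This equals f(y) exactly, so the claim holds.

Valid. The derivative of G reproduces f.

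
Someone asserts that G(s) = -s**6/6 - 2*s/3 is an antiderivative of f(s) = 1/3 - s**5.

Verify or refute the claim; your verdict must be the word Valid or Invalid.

d/ds[G] = -s**5 - 2/3
d/ds[G] - f(s) = -1 != 0.

Invalid: d/ds[G] - f = -1, which is not 0.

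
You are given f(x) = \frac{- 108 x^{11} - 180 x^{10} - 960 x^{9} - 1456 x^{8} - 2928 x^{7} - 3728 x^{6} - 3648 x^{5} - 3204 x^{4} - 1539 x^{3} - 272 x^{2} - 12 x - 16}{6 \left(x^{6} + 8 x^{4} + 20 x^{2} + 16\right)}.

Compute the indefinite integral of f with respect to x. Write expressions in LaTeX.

Check any antiderivative F(x) by computing F'(x) and comparing it with f(x).
Check: d/dx[\frac{4 x^{3} \left(- 3 x - 2\right)^{3} \left(x^{2} + 2\right) - 12 \left(x^{2} + 2\right) \operatorname{atan}{\left(\frac{x}{2} \right)} + 9}{36 \left(x^{2} + 2\right)}] = \frac{- 108 x^{11} - 180 x^{10} - 960 x^{9} - 1456 x^{8} - 2928 x^{7} - 3728 x^{6} - 3648 x^{5} - 3204 x^{4} - 1539 x^{3} - 272 x^{2} - 12 x - 16}{6 x^{6} + 48 x^{4} + 120 x^{2} + 96}, which equals f(x).

F(x) = \frac{4 x^{3} \left(- 3 x - 2\right)^{3} \left(x^{2} + 2\right) - 12 \left(x^{2} + 2\right) \operatorname{atan}{\left(\frac{x}{2} \right)} + 9}{36 \left(x^{2} + 2\right)} + C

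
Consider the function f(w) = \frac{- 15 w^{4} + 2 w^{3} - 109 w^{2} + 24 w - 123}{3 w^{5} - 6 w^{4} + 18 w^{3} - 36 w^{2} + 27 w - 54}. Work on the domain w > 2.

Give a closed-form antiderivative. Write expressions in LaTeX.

Whatever form F(w) takes, F'(w) = f(w) is non-negotiable.
Check: d/dw[\frac{\frac{5}{2} - \frac{2 w}{3}}{w^{2} + 3} - 5 \log{\left(w - 2 \right)}] = \frac{- 15 w^{4} + 2 w^{3} - 109 w^{2} + 24 w - 123}{3 w^{5} - 6 w^{4} + 18 w^{3} - 36 w^{2} + 27 w - 54} = f(w).

An antiderivative is F(w) = \frac{\frac{5}{2} - \frac{2 w}{3}}{w^{2} + 3} - 5 \log{\left(w - 2 \right)}.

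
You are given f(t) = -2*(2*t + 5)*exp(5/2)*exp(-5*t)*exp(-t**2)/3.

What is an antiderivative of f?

An antiderivative is F(t) = 2*exp(5/2)*exp(-5*t)*exp(-t**2)/3.

The substitution u = -t**2 - 5*t + 5/2 works: f is exactly (dF/du)*(du/dt) for that inner function.
Check: d/dt[2*exp(5/2)*exp(-5*t)*exp(-t**2)/3] = (-4*t*exp(5/2) - 10*exp(5/2))*exp(-5*t)*exp(-t**2)/3, which equals f(t).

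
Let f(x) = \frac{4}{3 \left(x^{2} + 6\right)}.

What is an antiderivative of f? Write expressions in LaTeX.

An antiderivative is F(x) = \frac{2 \sqrt{6} \operatorname{atan}{\left(\frac{\sqrt{6} x}{6} \right)}}{9}.

Differentiate the proposed F(x) back; it has to land on f(x) exactly.
Check: d/dx[\frac{2 \sqrt{6} \operatorname{atan}{\left(\frac{\sqrt{6} x}{6} \right)}}{9}] = \frac{4}{3 x^{2} + 18}, which equals f(x).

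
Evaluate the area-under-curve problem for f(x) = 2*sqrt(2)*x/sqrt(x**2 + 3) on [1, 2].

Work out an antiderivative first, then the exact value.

Antiderivative: F(x) = 2*sqrt(2)*sqrt(x**2 + 3); value = -4*sqrt(2) + 2*sqrt(14)

The substitution u = 2*x**2 + 6 works: f is exactly (dF/du)*(du/dx) for that inner function.
F(x) = 2*sqrt(2)*sqrt(x**2 + 3) is an antiderivative of f.
Check: d/dx[2*sqrt(2)*sqrt(x**2 + 3)] = 2*sqrt(2)*x/sqrt(x**2 + 3) = f(x).
F(2) = 2*sqrt(14); F(1) = 4*sqrt(2).
Integral = F(2) - F(1) = -4*sqrt(2) + 2*sqrt(14).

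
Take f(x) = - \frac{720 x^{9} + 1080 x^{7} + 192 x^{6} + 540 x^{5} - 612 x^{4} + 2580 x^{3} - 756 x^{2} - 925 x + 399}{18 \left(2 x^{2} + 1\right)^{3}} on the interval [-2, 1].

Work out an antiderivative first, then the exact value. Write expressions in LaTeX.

Antiderivative: F(x) = \frac{- 180 x^{8} - 180 x^{6} - 192 x^{5} - 9 x^{4} - 1092 x^{3} + 1281 x^{2} - 798 x + 89}{144 x^{4} + 144 x^{2} + 36}; value = \frac{13163}{1458}

An antiderivative F(x) passes only if d/dx[F] lands on f(x) exactly.
F(x) = \frac{- 180 x^{8} - 180 x^{6} - 192 x^{5} - 9 x^{4} - 1092 x^{3} + 1281 x^{2} - 798 x + 89}{144 x^{4} + 144 x^{2} + 36} is an antiderivative of f.
Check: d/dx[\frac{- 180 x^{8} - 180 x^{6} - 192 x^{5} - 9 x^{4} - 1092 x^{3} + 1281 x^{2} - 798 x + 89}{144 x^{4} + 144 x^{2} + 36}] = \frac{- 720 x^{9} - 1080 x^{7} - 192 x^{6} - 540 x^{5} + 612 x^{4} - 2580 x^{3} + 756 x^{2} + 925 x - 399}{144 x^{6} + 216 x^{4} + 108 x^{2} + 18}, which equals f(x).
F(1) = - \frac{1081}{324}; F(-2) = - \frac{36055}{2916}.
Integral = F(1) - F(-2) = \frac{13163}{1458}.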